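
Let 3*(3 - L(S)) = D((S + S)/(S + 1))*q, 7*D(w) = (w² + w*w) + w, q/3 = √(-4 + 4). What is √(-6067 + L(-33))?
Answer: 4*I*√379 ≈ 77.872*I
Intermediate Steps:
q = 0 (q = 3*√(-4 + 4) = 3*√0 = 3*0 = 0)
D(w) = w/7 + 2*w²/7 (D(w) = ((w² + w*w) + w)/7 = ((w² + w²) + w)/7 = (2*w² + w)/7 = (w + 2*w²)/7 = w/7 + 2*w²/7)
L(S) = 3 (L(S) = 3 - ((S + S)/(S + 1))*(1 + 2*((S + S)/(S + 1)))/7*0/3 = 3 - ((2*S)/(1 + S))*(1 + 2*((2*S)/(1 + S)))/7*0/3 = 3 - (2*S/(1 + S))*(1 + 2*(2*S/(1 + S)))/7*0/3 = 3 - (2*S/(1 + S))*(1 + 4*S/(1 + S))/7*0/3 = 3 - 2*S*(1 + 4*S/(1 + S))/(7*(1 + S))*0/3 = 3 - ⅓*0 = 3 + 0 = 3)
√(-6067 + L(-33)) = √(-6067 + 3) = √(-6064) = 4*I*√379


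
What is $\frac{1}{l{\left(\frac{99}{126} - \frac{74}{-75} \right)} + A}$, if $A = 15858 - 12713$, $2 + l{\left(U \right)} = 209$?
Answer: $\frac{1}{3352} \approx 0.00029833$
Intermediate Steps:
$l{\left(U \right)} = 207$ ($l{\left(U \right)} = -2 + 209 = 207$)
$A = 3145$ ($A = 15858 - 12713 = 3145$)
$\frac{1}{l{\left(\frac{99}{126} - \frac{74}{-75} \right)} + A} = \frac{1}{207 + 3145} = \frac{1}{3352}$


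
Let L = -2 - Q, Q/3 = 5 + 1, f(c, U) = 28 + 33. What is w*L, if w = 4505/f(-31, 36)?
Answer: -90100/61 ≈ -1477.0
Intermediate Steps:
f(c, U) = 61
Q = 18 (Q = 3*(5 + 1) = 3*6 = 18)
w = 4505/61 ≈ 73.852
L = -20 (L = -2 - 1*18 = -2 - 18 = -20)
w*L = (4505/61)*(-20) = -90100/61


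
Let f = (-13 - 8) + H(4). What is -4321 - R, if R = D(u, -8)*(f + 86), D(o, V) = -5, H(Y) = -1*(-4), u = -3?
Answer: -3976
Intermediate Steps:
H(Y) = 4
f = -17 (f = (-13 - 8) + 4 = -21 + 4 = -17)
R = -345 (R = -5*(-17 + 86) = -5*69 = -345)
-4321 - R = -4321 - 1*(-345) = -4321 + 345 = -3976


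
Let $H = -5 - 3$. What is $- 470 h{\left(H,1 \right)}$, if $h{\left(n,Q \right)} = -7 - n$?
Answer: $-470$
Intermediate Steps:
$H = -8$
$- 470 h{\left(H,1 \right)} = - 470 \left(-7 - -8\right) = - 470 \left(-7 + 8\right) = \left(-470\right) 1 = -470$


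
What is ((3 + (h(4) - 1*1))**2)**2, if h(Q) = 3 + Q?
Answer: 6561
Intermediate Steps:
((3 + (h(4) - 1*1))**2)**2 = ((3 + ((3 + 4) - 1*1))**2)**2 = ((3 + (7 - 1))**2)**2 = ((3 + 6)**2)**2 = (9**2)**2 = 81**2 = 6561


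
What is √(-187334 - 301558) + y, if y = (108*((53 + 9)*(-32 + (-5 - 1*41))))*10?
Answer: -5222880 + 2*I*√122223 ≈ -5.2229e+6 + 699.21*I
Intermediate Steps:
y = -5222880 (y = (108*(62*(-32 + (-5 - 41))))*10 = (108*(62*(-32 - 46)))*10 = (108*(62*(-78)))*10 = (108*(-4836))*10 = -522288*10 = -5222880)
√(-187334 - 301558) + y = √(-187334 - 301558) - 5222880 = √(-488892) - 5222880 = 2*I*√122223 - 5222880 = -5222880 + 2*I*√122223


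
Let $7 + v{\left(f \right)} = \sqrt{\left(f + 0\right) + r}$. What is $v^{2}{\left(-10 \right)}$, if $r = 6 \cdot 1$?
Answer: $45 - 28 i \approx 45.0 - 28.0 i$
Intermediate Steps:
$r = 6$
$v{\left(f \right)} = -7 + \sqrt{6 + f}$ ($v{\left(f \right)} = -7 + \sqrt{\left(f + 0\right) + 6} = -7 + \sqrt{f + 6} = -7 + \sqrt{6 + f}$)
$v^{2}{\left(-10 \right)} = \left(-7 + \sqrt{6 - 10}\right)^{2} = \left(-7 + \sqrt{-4}\right)^{2} = \left(-7 + 2 i\right)^{2}$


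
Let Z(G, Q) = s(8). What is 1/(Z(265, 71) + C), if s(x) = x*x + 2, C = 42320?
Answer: 1/42386 ≈ 2.3593e-5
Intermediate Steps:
s(x) = 2 + x² (s(x) = x² + 2 = 2 + x²)
Z(G, Q) = 66 (Z(G, Q) = 2 + 8² = 2 + 64 = 66)
1/(Z(265, 71) + C) = 1/(66 + 42320) = 1/42386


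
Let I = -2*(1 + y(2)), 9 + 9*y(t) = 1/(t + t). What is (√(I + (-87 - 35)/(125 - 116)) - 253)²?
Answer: 1151917/18 - 1771*I*√10/3 ≈ 63995.0 - 1866.8*I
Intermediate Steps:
y(t) = -1 + 1/(18*t) (y(t) = -1 + 1/(9*(t + t)) = -1 + 1/(9*((2*t))) = -1 + (1/(2*t))/9 = -1 + 1/(18*t))
I = -1/18 (I = -2*(1 + (1/18 - 1*2)/2) = -2*(1 + (1/18 - 2)/2) = -2*(1 + (½)*(-35/18)) = -2*(1 - 35/36) = -2*1/36 = -1/18 ≈ -0.055556)
(√(I + (-87 - 35)/(125 - 116)) - 253)² = (√(-1/18 + (-87 - 35)/(125 - 116)) - 253)² = (√(-1/18 - 122/9) - 253)² = (√(-245/18) - 253)² = (7*I*√10/6 - 253)² = (-253 + 7*I*√10/6)²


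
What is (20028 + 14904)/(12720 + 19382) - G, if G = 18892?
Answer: -303218026/16051 ≈ -18891.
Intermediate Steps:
(20028 + 14904)/(12720 + 19382) - G = (20028 + 14904)/(12720 + 19382) - 1*18892 = 34932/32102 - 18892 = 34932*(1/32102) - 18892 = 17466/16051 - 18892 = -303218026/16051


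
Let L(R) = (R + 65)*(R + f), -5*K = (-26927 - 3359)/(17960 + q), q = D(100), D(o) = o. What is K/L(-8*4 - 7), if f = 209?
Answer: 15143/199563000 ≈ 7.5881e-5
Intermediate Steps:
q = 100
K = 15143/45150 (K = -(-26927 - 3359)/(5*(17960 + 100)) = -(-30286)/(5*18060) = -⅕*(-15143/9030) = 15143/45150 ≈ 0.33539)
L(R) = (65 + R)*(209 + R) (L(R) = (R + 65)*(R + 209) = (65 + R)*(209 + R))
K/L(-8*4 - 7) = 15143/(45150*(13585 + (-8*4 - 7)² + 274*(-8*4 - 7))) = 15143/(45150*(13585 + (-32 - 7)² + 274*(-32 - 7))) = 15143/(45150*(13585 + (-39)² + 274*(-39))) = 15143/(45150*(13585 + 1521 - 10686)) = (15143/45150)/4420 = (15143/45150)*(1/4420) = 15143/199563000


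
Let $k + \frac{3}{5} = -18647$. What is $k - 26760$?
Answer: $- \frac{227038}{5} \approx -45408.0$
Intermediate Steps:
$k = - \frac{93238}{5}$ ($k = - \frac{3}{5} - 18647 = - \frac{93238}{5} \approx -18648.0$)
$k - 26760 = - \frac{93238}{5} - 26760 = - \frac{227038}{5}$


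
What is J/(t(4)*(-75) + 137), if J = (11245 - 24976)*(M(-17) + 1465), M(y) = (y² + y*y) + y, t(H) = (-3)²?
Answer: 13909503/269 ≈ 51708.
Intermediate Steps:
t(H) = 9
M(y) = y + 2*y² (M(y) = (y² + y²) + y = 2*y² + y = y + 2*y²)
J = -27819006 (J = (11245 - 24976)*(-17*(1 + 2*(-17)) + 1465) = -13731*(-17*(1 - 34) + 1465) = -13731*(-17*(-33) + 1465) = -13731*(561 + 1465) = -13731*2026 = -27819006)
J/(t(4)*(-75) + 137) = -27819006/(9*(-75) + 137) = -27819006/(-675 + 137) = -27819006/(-538) = -27819006*(-1/538) = 13909503/269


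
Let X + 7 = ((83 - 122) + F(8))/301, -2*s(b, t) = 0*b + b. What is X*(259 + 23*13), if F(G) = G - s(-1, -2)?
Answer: -170469/43 ≈ -3964.4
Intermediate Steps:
s(b, t) = -b/2 (s(b, t) = -(0*b + b)/2 = -(0 + b)/2 = -b/2)
F(G) = -½ + G (F(G) = G - (-1)*(-1)/2 = G - 1*½ = G - ½ = -½ + G)
X = -611/86 (X = -7 + ((83 - 122) + (-½ + 8))/301 = -7 + (-39 + 15/2)*(1/301) = -7 - 63/2*1/301 = -7 - 9/86 = -611/86 ≈ -7.1047)
X*(259 + 23*13) = -611*(259 + 23*13)/86 = -611*(259 + 299)/86 = -611/86*558 = -170469/43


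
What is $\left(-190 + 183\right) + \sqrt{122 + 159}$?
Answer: $-7 + \sqrt{281} \approx 9.7631$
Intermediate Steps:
$\left(-190 + 183\right) + \sqrt{122 + 159} = -7 + \sqrt{281}$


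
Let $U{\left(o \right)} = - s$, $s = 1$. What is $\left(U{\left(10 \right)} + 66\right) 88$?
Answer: $5720$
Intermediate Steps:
$U{\left(o \right)} = -1$ ($U{\left(o \right)} = \left(-1\right) 1 = -1$)
$\left(U{\left(10 \right)} + 66\right) 88 = \left(-1 + 66\right) 88 = 65 \cdot 88 = 5720$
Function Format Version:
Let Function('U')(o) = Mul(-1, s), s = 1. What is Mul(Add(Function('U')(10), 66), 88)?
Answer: 5720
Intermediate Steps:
Function('U')(o) = -1 (Function('U')(o) = Mul(-1, 1) = -1)
Mul(Add(Function('U')(10), 66), 88) = Mul(Add(-1, 66), 88) = Mul(65, 88) = 5720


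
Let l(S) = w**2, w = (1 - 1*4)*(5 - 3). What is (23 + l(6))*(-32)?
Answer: -1888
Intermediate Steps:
w = -6 (w = (1 - 4)*2 = -3*2 = -6)
l(S) = 36 (l(S) = (-6)**2 = 36)
(23 + l(6))*(-32) = (23 + 36)*(-32) = 59*(-32) = -1888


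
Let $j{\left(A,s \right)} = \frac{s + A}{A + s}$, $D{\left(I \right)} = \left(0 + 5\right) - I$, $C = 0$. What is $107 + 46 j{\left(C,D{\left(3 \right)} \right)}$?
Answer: $153$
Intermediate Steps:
$D{\left(I \right)} = 5 - I$
$j{\left(A,s \right)} = 1$ ($j{\left(A,s \right)} = \frac{A + s}{A + s} = 1$)
$107 + 46 j{\left(C,D{\left(3 \right)} \right)} = 107 + 46 \cdot 1 = 107 + 46 = 153$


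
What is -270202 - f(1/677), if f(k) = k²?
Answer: -123841412459/458329 ≈ -2.7020e+5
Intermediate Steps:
-270202 - f(1/677) = -270202 - (1/677)² = -270202 - 1*1/458329 = -270202 - 1/458329 = -123841412459/458329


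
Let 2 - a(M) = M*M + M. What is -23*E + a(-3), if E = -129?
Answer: 2963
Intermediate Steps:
a(M) = 2 - M - M² (a(M) = 2 - (M*M + M) = 2 - (M² + M) = 2 - (M + M²) = 2 + (-M - M²) = 2 - M - M²)
-23*E + a(-3) = -23*(-129) + (2 - 1*(-3) - 1*(-3)²) = 2967 + (2 + 3 - 1*9) = 2967 + (2 + 3 - 9) = 2967 - 4 = 2963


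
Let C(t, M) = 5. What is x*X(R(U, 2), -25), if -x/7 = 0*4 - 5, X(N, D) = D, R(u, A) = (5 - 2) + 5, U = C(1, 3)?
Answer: -875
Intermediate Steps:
U = 5
R(u, A) = 8 (R(u, A) = 3 + 5 = 8)
x = 35 (x = -7*(0*4 - 5) = -7*(0 - 5) = -7*(-5) = 35)
x*X(R(U, 2), -25) = 35*(-25) = -875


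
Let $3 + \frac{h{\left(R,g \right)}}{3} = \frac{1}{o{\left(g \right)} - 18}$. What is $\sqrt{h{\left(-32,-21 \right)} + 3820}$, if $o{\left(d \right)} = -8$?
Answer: $\frac{\sqrt{2576158}}{26} \approx 61.732$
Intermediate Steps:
$h{\left(R,g \right)} = - \frac{237}{26}$ ($h{\left(R,g \right)} = -9 + \frac{3}{-8 - 18} = -9 + \frac{3}{-26} = -9 + 3 \left(- \frac{1}{26}\right) = -9 - \frac{3}{26} = - \frac{237}{26}$)
$\sqrt{h{\left(-32,-21 \right)} + 3820} = \sqrt{- \frac{237}{26} + 3820} = \sqrt{\frac{99083}{26}} = \frac{\sqrt{2576158}}{26}$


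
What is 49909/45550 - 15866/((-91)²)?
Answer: -309399871/377199550 ≈ -0.82026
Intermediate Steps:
49909/45550 - 15866/((-91)²) = 49909*(1/45550) - 15866/8281 = 49909/45550 - 15866*1/8281 = 49909/45550 - 15866/8281 = -309399871/377199550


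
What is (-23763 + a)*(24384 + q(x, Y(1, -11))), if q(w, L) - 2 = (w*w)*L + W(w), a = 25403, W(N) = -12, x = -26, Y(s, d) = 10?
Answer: 51059760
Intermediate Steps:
q(w, L) = -10 + L*w² (q(w, L) = 2 + ((w*w)*L - 12) = 2 + (w²*L - 12) = 2 + (L*w² - 12) = 2 + (-12 + L*w²) = -10 + L*w²)
(-23763 + a)*(24384 + q(x, Y(1, -11))) = (-23763 + 25403)*(24384 + (-10 + 10*(-26)²)) = 1640*(24384 + (-10 + 10*676)) = 1640*(24384 + (-10 + 6760)) = 1640*(24384 + 6750) = 1640*31134 = 51059760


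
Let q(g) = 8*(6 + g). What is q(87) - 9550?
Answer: -8806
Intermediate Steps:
q(g) = 48 + 8*g
q(87) - 9550 = (48 + 8*87) - 9550 = (48 + 696) - 9550 = 744 - 9550 = -8806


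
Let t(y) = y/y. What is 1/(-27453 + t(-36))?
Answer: -1/27452 ≈ -3.6427e-5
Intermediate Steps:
t(y) = 1
1/(-27453 + t(-36)) = 1/(-27453 + 1) = 1/(-27452) = -1/27452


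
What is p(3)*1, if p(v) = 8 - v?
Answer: 5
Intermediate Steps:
p(3)*1 = (8 - 1*3)*1 = (8 - 3)*1 = 5*1 = 5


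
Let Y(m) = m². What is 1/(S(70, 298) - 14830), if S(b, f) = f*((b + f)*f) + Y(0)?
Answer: 1/32665042 ≈ 3.0614e-8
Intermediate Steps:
S(b, f) = f²*(b + f) (S(b, f) = f*((b + f)*f) + 0² = f*(f*(b + f)) + 0 = f²*(b + f) + 0 = f²*(b + f))
1/(S(70, 298) - 14830) = 1/(298²*(70 + 298) - 14830) = 1/(88804*368 - 14830) = 1/(32679872 - 14830) = 1/32665042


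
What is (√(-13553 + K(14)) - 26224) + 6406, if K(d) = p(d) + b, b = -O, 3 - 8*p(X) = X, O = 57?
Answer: -19818 + 3*I*√24198/4 ≈ -19818.0 + 116.67*I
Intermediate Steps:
p(X) = 3/8 - X/8
b = -57 (b = -1*57 = -57)
K(d) = -453/8 - d/8 (K(d) = (3/8 - d/8) - 57 = -453/8 - d/8)
(√(-13553 + K(14)) - 26224) + 6406 = (√(-13553 + (-453/8 - ⅛*14)) - 26224) + 6406 = (√(-13553 + (-453/8 - 7/4)) - 26224) + 6406 = (√(-13553 - 467/8) - 26224) + 6406 = (√(-108891/8) - 26224) + 6406 = (3*I*√24198/4 - 26224) + 6406 = (-26224 + 3*I*√24198/4) + 6406 = -19818 + 3*I*√24198/4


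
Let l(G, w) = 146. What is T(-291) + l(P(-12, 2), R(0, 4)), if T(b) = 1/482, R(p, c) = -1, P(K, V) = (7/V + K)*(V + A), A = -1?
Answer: 70373/482 ≈ 146.00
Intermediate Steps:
P(K, V) = (-1 + V)*(K + 7/V) (P(K, V) = (7/V + K)*(V - 1) = (K + 7/V)*(-1 + V) = (-1 + V)*(K + 7/V))
T(b) = 1/482
T(-291) + l(P(-12, 2), R(0, 4)) = 1/482 + 146 = 70373/482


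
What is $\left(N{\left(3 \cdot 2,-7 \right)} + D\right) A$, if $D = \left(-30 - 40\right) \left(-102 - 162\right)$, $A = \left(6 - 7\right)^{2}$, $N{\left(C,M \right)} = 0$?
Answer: $18480$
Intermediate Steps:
$A = 1$ ($A = \left(-1\right)^{2} = 1$)
$D = 18480$ ($D = \left(-70\right) \left(-264\right) = 18480$)
$\left(N{\left(3 \cdot 2,-7 \right)} + D\right) A = \left(0 + 18480\right) 1 = 18480 \cdot 1 = 18480$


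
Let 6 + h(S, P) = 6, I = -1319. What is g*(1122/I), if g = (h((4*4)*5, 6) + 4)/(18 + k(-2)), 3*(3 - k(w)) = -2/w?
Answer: -6732/40889 ≈ -0.16464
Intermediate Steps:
h(S, P) = 0 (h(S, P) = -6 + 6 = 0)
k(w) = 3 + 2/(3*w) (k(w) = 3 - (-2)/(3*w) = 3 + 2/(3*w))
g = 6/31 (g = (0 + 4)/(18 + (3 + (⅔)/(-2))) = 4/(18 + (3 + (⅔)*(-½))) = 4/(18 + (3 - ⅓)) = 4/(18 + 8/3) = 4/(62/3) = 4*(3/62) = 6/31 ≈ 0.19355)
g*(1122/I) = 6*(1122/(-1319))/31 = 6*(1122*(-1/1319))/31 = (6/31)*(-1122/1319) = -6732/40889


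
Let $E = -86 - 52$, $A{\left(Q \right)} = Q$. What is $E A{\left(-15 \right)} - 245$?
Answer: $1825$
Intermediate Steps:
$E = -138$ ($E = -86 - 52 = -138$)
$E A{\left(-15 \right)} - 245 = \left(-138\right) \left(-15\right) - 245 = 2070 - 245 = 1825$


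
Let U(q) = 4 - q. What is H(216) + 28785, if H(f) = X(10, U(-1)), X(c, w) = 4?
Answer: 28789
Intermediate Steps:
H(f) = 4
H(216) + 28785 = 4 + 28785 = 28789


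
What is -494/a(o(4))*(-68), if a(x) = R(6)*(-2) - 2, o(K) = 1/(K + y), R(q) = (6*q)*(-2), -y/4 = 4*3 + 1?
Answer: 16796/71 ≈ 236.56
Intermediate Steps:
y = -52 (y = -4*(4*3 + 1) = -4*(12 + 1) = -4*13 = -52)
R(q) = -12*q
o(K) = 1/(-52 + K) (o(K) = 1/(K - 52) = 1/(-52 + K))
a(x) = 142 (a(x) = -12*6*(-2) - 2 = -72*(-2) - 2 = 144 - 2 = 142)
-494/a(o(4))*(-68) = -494/142*(-68) = -494*1/142*(-68) = -247/71*(-68) = 16796/71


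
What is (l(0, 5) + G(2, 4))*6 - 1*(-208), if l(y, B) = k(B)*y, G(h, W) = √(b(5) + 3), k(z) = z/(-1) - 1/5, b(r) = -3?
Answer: 208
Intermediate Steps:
k(z) = -⅕ - z (k(z) = z*(-1) - 1*⅕ = -z - ⅕ = -⅕ - z)
G(h, W) = 0 (G(h, W) = √(-3 + 3) = √0 = 0)
l(y, B) = y*(-⅕ - B) (l(y, B) = (-⅕ - B)*y = y*(-⅕ - B))
(l(0, 5) + G(2, 4))*6 - 1*(-208) = (-1*0*(⅕ + 5) + 0)*6 - 1*(-208) = (-1*0*26/5 + 0)*6 + 208 = (0 + 0)*6 + 208 = 0*6 + 208 = 0 + 208 = 208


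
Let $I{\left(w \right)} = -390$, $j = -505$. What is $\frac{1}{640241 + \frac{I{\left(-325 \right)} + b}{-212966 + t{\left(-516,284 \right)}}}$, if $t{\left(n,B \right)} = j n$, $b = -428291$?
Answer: $\frac{47614}{30484006293} \approx 1.5619 \cdot 10^{-6}$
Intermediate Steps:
$t{\left(n,B \right)} = - 505 n$
$\frac{1}{640241 + \frac{I{\left(-325 \right)} + b}{-212966 + t{\left(-516,284 \right)}}} = \frac{1}{640241 + \frac{-390 - 428291}{-212966 - -260580}} = \frac{1}{640241 - \frac{428681}{-212966 + 260580}} = \frac{1}{640241 - \frac{428681}{47614}} = \frac{1}{\frac{30484006293}{47614}} = \frac{47614}{30484006293}$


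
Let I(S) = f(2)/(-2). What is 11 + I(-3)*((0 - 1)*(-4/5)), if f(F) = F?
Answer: 51/5 ≈ 10.200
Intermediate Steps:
I(S) = -1 (I(S) = 2/(-2) = 2*(-1/2) = -1)
11 + I(-3)*((0 - 1)*(-4/5)) = 11 - (0 - 1)*(-4/5) = 11 - (-1)*(-4*1/5) = 11 - (-1)*(-4)/5 = 11 - 1*4/5 = 11 - 4/5 = 51/5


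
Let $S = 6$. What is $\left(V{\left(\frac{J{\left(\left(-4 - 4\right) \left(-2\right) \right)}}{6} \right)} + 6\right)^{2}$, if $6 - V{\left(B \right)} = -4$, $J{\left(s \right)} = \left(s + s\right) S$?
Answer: $256$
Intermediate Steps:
$J{\left(s \right)} = 12 s$ ($J{\left(s \right)} = \left(s + s\right) 6 = 2 s 6 = 12 s$)
$V{\left(B \right)} = 10$ ($V{\left(B \right)} = 6 - -4 = 6 + 4 = 10$)
$\left(V{\left(\frac{J{\left(\left(-4 - 4\right) \left(-2\right) \right)}}{6} \right)} + 6\right)^{2} = \left(10 + 6\right)^{2} = 16^{2} = 256$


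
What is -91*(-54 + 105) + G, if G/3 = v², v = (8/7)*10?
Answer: -208209/49 ≈ -4249.2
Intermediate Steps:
v = 80/7 (v = (8*(⅐))*10 = (8/7)*10 = 80/7 ≈ 11.429)
G = 19200/49 (G = 3*(80/7)² = 3*(6400/49) = 19200/49 ≈ 391.84)
-91*(-54 + 105) + G = -91*(-54 + 105) + 19200/49 = -91*51 + 19200/49 = -4641 + 19200/49 = -208209/49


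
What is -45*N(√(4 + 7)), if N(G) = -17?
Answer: 765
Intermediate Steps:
-45*N(√(4 + 7)) = -45*(-17) = 765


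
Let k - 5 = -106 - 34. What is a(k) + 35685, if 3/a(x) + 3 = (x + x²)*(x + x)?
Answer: 58098784184/1628101 ≈ 35685.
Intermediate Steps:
k = -135 (k = 5 + (-106 - 34) = 5 - 140 = -135)
a(x) = 3/(-3 + 2*x*(x + x²)) (a(x) = 3/(-3 + (x + x²)*(x + x)) = 3/(-3 + (x + x²)*(2*x)) = 3/(-3 + 2*x*(x + x²)))
a(k) + 35685 = 3/(-3 + 2*(-135)² + 2*(-135)³) + 35685 = 3/(-3 + 2*18225 + 2*(-2460375)) + 35685 = 3/(-3 + 36450 - 4920750) + 35685 = 3/(-4884303) + 35685 = 3*(-1/4884303) + 35685 = -1/1628101 + 35685 = 58098784184/1628101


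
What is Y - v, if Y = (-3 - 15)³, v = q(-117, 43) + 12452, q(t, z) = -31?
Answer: -18253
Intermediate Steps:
v = 12421 (v = -31 + 12452 = 12421)
Y = -5832 (Y = (-18)³ = -5832)
Y - v = -5832 - 1*12421 = -5832 - 12421 = -18253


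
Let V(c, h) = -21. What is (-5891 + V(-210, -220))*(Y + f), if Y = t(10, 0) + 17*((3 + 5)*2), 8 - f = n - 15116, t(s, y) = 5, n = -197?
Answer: -92215376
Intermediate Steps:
f = 15321 (f = 8 - (-197 - 15116) = 8 - 1*(-15313) = 8 + 15313 = 15321)
Y = 277 (Y = 5 + 17*((3 + 5)*2) = 5 + 17*(8*2) = 5 + 17*16 = 5 + 272 = 277)
(-5891 + V(-210, -220))*(Y + f) = (-5891 - 21)*(277 + 15321) = -5912*15598 = -92215376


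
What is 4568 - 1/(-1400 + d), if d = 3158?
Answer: 8030543/1758 ≈ 4568.0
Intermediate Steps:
4568 - 1/(-1400 + d) = 4568 - 1/(-1400 + 3158) = 4568 - 1/1758 = 8030543/1758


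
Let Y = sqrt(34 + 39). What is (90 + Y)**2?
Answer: (90 + sqrt(73))**2 ≈ 9710.9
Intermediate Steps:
Y = sqrt(73) ≈ 8.5440
(90 + Y)**2 = (90 + sqrt(73))**2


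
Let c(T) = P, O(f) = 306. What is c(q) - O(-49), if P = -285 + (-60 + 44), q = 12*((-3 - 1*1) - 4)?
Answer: -607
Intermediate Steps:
q = -96 (q = 12*((-3 - 1) - 4) = 12*(-4 - 4) = 12*(-8) = -96)
P = -301 (P = -285 - 16 = -301)
c(T) = -301
c(q) - O(-49) = -301 - 1*306 = -301 - 306 = -607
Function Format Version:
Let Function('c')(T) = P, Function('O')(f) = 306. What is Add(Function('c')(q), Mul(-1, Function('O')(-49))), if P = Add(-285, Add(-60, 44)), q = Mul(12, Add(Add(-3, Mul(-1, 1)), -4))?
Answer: -607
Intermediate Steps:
q = -96 (q = Mul(12, Add(Add(-3, -1), -4)) = Mul(12, Add(-4, -4)) = Mul(12, -8) = -96)
P = -301 (P = Add(-285, -16) = -301)
Function('c')(T) = -301
Add(Function('c')(q), Mul(-1, Function('O')(-49))) = Add(-301, Mul(-1, 306)) = Add(-301, -306) = -607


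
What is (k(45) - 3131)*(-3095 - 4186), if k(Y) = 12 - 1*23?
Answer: 22876902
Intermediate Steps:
k(Y) = -11 (k(Y) = 12 - 23 = -11)
(k(45) - 3131)*(-3095 - 4186) = (-11 - 3131)*(-3095 - 4186) = -3142*(-7281) = 22876902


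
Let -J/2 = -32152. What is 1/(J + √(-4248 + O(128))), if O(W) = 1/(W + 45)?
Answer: 11124592/715356498871 - I*√127138219/715356498871 ≈ 1.5551e-5 - 1.5762e-8*I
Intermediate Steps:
J = 64304 (J = -2*(-32152) = 64304)
O(W) = 1/(45 + W)
1/(J + √(-4248 + O(128))) = 1/(64304 + √(-4248 + 1/(45 + 128))) = 1/(64304 + √(-4248 + 1/173)) = 1/(64304 + √(-734903/173)) = 1/(64304 + I*√127138219/173)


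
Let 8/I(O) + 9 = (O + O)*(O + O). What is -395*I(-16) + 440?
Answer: 88688/203 ≈ 436.89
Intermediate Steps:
I(O) = 8/(-9 + 4*O**2) (I(O) = 8/(-9 + (O + O)*(O + O)) = 8/(-9 + (2*O)*(2*O)) = 8/(-9 + 4*O**2))
-395*I(-16) + 440 = -3160/(-9 + 4*(-16)**2) + 440 = -3160/(-9 + 4*256) + 440 = -3160/(-9 + 1024) + 440 = -3160/1015 + 440 = -395*8/1015 + 440 = -632/203 + 440 = 88688/203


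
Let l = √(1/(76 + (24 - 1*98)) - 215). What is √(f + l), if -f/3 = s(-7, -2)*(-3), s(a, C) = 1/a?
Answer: √(-252 + 98*I*√858)/14 ≈ 2.59 + 2.8274*I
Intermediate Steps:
f = -9/7 (f = -3*(-3)/(-7) = -(-3)*(-3)/7 = -3*3/7 = -9/7 ≈ -1.2857)
l = I*√858/2 (l = √(1/(76 + (24 - 98)) - 215) = √(1/(76 - 74) - 215) = √(1/2 - 215) = √(½ - 215) = √(-429/2) = I*√858/2 ≈ 14.646*I)
√(f + l) = √(-9/7 + I*√858/2)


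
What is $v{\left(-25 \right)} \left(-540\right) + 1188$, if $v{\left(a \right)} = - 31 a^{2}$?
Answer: $10463688$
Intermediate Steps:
$v{\left(-25 \right)} \left(-540\right) + 1188 = - 31 \left(-25\right)^{2} \left(-540\right) + 1188 = \left(-31\right) 625 \left(-540\right) + 1188 = \left(-19375\right) \left(-540\right) + 1188 = 10462500 + 1188 = 10463688$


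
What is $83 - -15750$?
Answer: $15833$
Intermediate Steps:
$83 - -15750 = 83 + 15750 = 15833$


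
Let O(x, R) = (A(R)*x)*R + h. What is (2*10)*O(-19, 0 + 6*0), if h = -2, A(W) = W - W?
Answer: -40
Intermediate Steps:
A(W) = 0
O(x, R) = -2 (O(x, R) = (0*x)*R - 2 = 0*R - 2 = 0 - 2 = -2)
(2*10)*O(-19, 0 + 6*0) = (2*10)*(-2) = 20*(-2) = -40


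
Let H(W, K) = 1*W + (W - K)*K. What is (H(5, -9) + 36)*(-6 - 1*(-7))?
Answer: -85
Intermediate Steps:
H(W, K) = W + K*(W - K)
(H(5, -9) + 36)*(-6 - 1*(-7)) = ((5 - 1*(-9)**2 - 9*5) + 36)*(-6 - 1*(-7)) = ((5 - 1*81 - 45) + 36)*(-6 + 7) = ((5 - 81 - 45) + 36)*1 = (-121 + 36)*1 = -85*1 = -85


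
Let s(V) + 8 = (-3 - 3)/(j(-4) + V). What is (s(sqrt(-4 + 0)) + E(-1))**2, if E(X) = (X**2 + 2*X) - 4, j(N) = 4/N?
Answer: 3337/25 - 1416*I/25 ≈ 133.48 - 56.64*I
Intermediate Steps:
E(X) = -4 + X**2 + 2*X
s(V) = -8 - 6/(-1 + V) (s(V) = -8 + (-3 - 3)/(4/(-4) + V) = -8 - 6/(4*(-1/4) + V) = -8 - 6/(-1 + V))
(s(sqrt(-4 + 0)) + E(-1))**2 = (2*(1 - 4*sqrt(-4 + 0))/(-1 + sqrt(-4 + 0)) + (-4 + (-1)**2 + 2*(-1)))**2 = (2*(1 - 8*I)/(-1 + sqrt(-4)) + (-4 + 1 - 2))**2 = (2*(1 - 8*I)/(-1 + 2*I) - 5)**2 = (2*((-1 - 2*I)/5)*(1 - 8*I) - 5)**2 = (2*(1 - 8*I)*(-1 - 2*I)/5 - 5)**2 = (-5 + 2*(1 - 8*I)*(-1 - 2*I)/5)**2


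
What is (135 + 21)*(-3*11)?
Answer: -5148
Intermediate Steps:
(135 + 21)*(-3*11) = 156*(-33) = -5148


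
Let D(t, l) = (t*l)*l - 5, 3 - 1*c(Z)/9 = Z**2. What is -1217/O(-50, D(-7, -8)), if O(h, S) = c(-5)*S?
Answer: -1217/89694 ≈ -0.013568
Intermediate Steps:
c(Z) = 27 - 9*Z**2
D(t, l) = -5 + t*l**2 (D(t, l) = (l*t)*l - 5 = t*l**2 - 5 = -5 + t*l**2)
O(h, S) = -198*S (O(h, S) = (27 - 9*(-5)**2)*S = (27 - 9*25)*S = (27 - 225)*S = -198*S)
-1217/O(-50, D(-7, -8)) = -1217*(-1/(198*(-5 - 7*(-8)**2))) = -1217*(-1/(198*(-5 - 7*64))) = -1217*(-1/(198*(-5 - 448))) = -1217/((-198*(-453))) = -1217/89694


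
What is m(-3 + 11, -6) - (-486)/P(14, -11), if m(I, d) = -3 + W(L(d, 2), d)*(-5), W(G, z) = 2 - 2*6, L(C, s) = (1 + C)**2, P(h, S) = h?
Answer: 572/7 ≈ 81.714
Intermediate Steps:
W(G, z) = -10 (W(G, z) = 2 - 12 = -10)
m(I, d) = 47 (m(I, d) = -3 - 10*(-5) = -3 + 50 = 47)
m(-3 + 11, -6) - (-486)/P(14, -11) = 47 - (-486)/14 = 47 - 1*(-243/7) = 47 + 243/7 = 572/7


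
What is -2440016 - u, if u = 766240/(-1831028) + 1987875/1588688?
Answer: -57240673878532521/23459130736 ≈ -2.4400e+6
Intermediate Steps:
u = 19536600745/23459130736 (u = 766240*(-1/1831028) + 1987875*(1/1588688) = -191560/457757 + 64125/51248 = 19536600745/23459130736 ≈ 0.83279)
-2440016 - u = -2440016 - 1*19536600745/23459130736 = -2440016 - 19536600745/23459130736 = -57240673878532521/23459130736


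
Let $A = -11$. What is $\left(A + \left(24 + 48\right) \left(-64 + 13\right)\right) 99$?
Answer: $-364617$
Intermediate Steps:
$\left(A + \left(24 + 48\right) \left(-64 + 13\right)\right) 99 = \left(-11 + \left(24 + 48\right) \left(-64 + 13\right)\right) 99 = \left(-11 + 72 \left(-51\right)\right) 99 = \left(-11 - 3672\right) 99 = \left(-3683\right) 99 = -364617$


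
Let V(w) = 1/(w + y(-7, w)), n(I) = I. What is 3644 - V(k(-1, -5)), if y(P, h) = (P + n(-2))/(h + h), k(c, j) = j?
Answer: 149414/41 ≈ 3644.2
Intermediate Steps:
y(P, h) = (-2 + P)/(2*h) (y(P, h) = (P - 2)/(h + h) = (-2 + P)/((2*h)) = (-2 + P)*(1/(2*h)) = (-2 + P)/(2*h))
V(w) = 1/(w - 9/(2*w)) (V(w) = 1/(w + (-2 - 7)/(2*w)) = 1/(w + (½)*(-9)/w) = 1/(w - 9/(2*w)))
3644 - V(k(-1, -5)) = 3644 - 2*(-5)/(-9 + 2*(-5)²) = 3644 - 2*(-5)/(-9 + 2*25) = 3644 - 2*(-5)/(-9 + 50) = 3644 - 2*(-5)/41 = 3644 - 1*(-10/41) = 3644 + 10/41 = 149414/41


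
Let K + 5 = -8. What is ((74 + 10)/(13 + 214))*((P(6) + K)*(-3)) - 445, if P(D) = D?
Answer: -99251/227 ≈ -437.23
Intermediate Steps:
K = -13 (K = -5 - 8 = -13)
((74 + 10)/(13 + 214))*((P(6) + K)*(-3)) - 445 = ((74 + 10)/(13 + 214))*((6 - 13)*(-3)) - 445 = (84/227)*(-7*(-3)) - 445 = (84*(1/227))*21 - 445 = (84/227)*21 - 445 = 1764/227 - 445 = -99251/227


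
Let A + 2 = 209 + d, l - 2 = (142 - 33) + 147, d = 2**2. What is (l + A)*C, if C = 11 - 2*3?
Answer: 2345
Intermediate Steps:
d = 4
l = 258 (l = 2 + ((142 - 33) + 147) = 2 + (109 + 147) = 2 + 256 = 258)
A = 211 (A = -2 + (209 + 4) = -2 + 213 = 211)
C = 5 (C = 11 - 6 = 5)
(l + A)*C = (258 + 211)*5 = 469*5 = 2345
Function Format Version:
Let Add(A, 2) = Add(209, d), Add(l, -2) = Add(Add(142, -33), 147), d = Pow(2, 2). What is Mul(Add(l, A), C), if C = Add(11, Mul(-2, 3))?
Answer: 2345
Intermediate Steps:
d = 4
l = 258 (l = Add(2, Add(Add(142, -33), 147)) = Add(2, Add(109, 147)) = Add(2, 256) = 258)
A = 211 (A = Add(-2, Add(209, 4)) = Add(-2, 213) = 211)
C = 5 (C = Add(11, -6) = 5)
Mul(Add(l, A), C) = Mul(Add(258, 211), 5) = Mul(469, 5) = 2345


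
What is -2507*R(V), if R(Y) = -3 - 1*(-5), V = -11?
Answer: -5014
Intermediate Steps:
R(Y) = 2 (R(Y) = -3 + 5 = 2)
-2507*R(V) = -2507*2 = -5014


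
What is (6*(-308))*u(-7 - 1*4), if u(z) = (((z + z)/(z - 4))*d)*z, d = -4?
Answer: -596288/5 ≈ -1.1926e+5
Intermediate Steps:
u(z) = -8*z²/(-4 + z) (u(z) = (((z + z)/(z - 4))*(-4))*z = (((2*z)/(-4 + z))*(-4))*z = ((2*z/(-4 + z))*(-4))*z = (-8*z/(-4 + z))*z = -8*z²/(-4 + z))
(6*(-308))*u(-7 - 1*4) = (6*(-308))*(-8*(-7 - 1*4)²/(-4 + (-7 - 1*4))) = -(-14784)*(-7 - 4)²/(-4 + (-7 - 4)) = -(-14784)*(-11)²/(-4 - 11) = -(-14784)*121/(-15) = -(-14784)*121*(-1)/15 = -1848*968/15 = -596288/5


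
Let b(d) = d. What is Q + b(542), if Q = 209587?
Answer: 210129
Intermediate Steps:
Q + b(542) = 209587 + 542 = 210129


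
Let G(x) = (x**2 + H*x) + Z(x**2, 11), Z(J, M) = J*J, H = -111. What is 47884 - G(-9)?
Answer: 40243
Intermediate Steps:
Z(J, M) = J**2
G(x) = x**2 + x**4 - 111*x (G(x) = (x**2 - 111*x) + (x**2)**2 = (x**2 - 111*x) + x**4 = x**2 + x**4 - 111*x)
47884 - G(-9) = 47884 - (-9)*(-111 - 9 + (-9)**3) = 47884 - (-9)*(-111 - 9 - 729) = 47884 - (-9)*(-849) = 47884 - 1*7641 = 47884 - 7641 = 40243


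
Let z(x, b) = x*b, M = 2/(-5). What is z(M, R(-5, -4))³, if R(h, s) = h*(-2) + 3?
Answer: -17576/125 ≈ -140.61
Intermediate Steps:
M = -⅖ (M = 2*(-⅕) = -⅖ ≈ -0.40000)
R(h, s) = 3 - 2*h (R(h, s) = -2*h + 3 = 3 - 2*h)
z(x, b) = b*x
z(M, R(-5, -4))³ = ((3 - 2*(-5))*(-⅖))³ = ((3 + 10)*(-⅖))³ = (13*(-⅖))³ = (-26/5)³ = -17576/125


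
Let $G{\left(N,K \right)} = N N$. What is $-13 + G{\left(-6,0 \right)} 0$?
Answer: $-13$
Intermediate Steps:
$G{\left(N,K \right)} = N^{2}$
$-13 + G{\left(-6,0 \right)} 0 = -13 + \left(-6\right)^{2} \cdot 0 = -13 + 36 \cdot 0 = -13 + 0 = -13$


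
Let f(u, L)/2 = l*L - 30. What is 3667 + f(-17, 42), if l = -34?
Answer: 751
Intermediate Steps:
f(u, L) = -60 - 68*L (f(u, L) = 2*(-34*L - 30) = 2*(-30 - 34*L) = -60 - 68*L)
3667 + f(-17, 42) = 3667 + (-60 - 68*42) = 3667 + (-60 - 2856) = 3667 - 2916 = 751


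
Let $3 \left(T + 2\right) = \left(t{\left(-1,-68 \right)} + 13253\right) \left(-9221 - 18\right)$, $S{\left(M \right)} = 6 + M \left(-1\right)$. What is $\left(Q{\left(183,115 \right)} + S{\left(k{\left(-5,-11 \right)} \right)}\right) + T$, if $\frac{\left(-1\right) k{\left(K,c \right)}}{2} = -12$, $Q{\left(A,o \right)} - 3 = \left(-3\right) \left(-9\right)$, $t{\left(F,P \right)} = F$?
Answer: $- \frac{122435198}{3} \approx -4.0812 \cdot 10^{7}$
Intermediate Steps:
$Q{\left(A,o \right)} = 30$ ($Q{\left(A,o \right)} = 3 - -27 = 3 + 27 = 30$)
$k{\left(K,c \right)} = 24$ ($k{\left(K,c \right)} = \left(-2\right) \left(-12\right) = 24$)
$S{\left(M \right)} = 6 - M$
$T = - \frac{122435234}{3}$ ($T = -2 + \frac{\left(-1 + 13253\right) \left(-9221 - 18\right)}{3} = -2 + \frac{13252 \left(-9239\right)}{3} = -2 + \frac{1}{3} \left(-122435228\right) = -2 - \frac{122435228}{3} = - \frac{122435234}{3} \approx -4.0812 \cdot 10^{7}$)
$\left(Q{\left(183,115 \right)} + S{\left(k{\left(-5,-11 \right)} \right)}\right) + T = \left(30 + \left(6 - 24\right)\right) - \frac{122435234}{3} = \left(30 - 18\right) - \frac{122435234}{3} = 12 - \frac{122435234}{3} = - \frac{122435198}{3}$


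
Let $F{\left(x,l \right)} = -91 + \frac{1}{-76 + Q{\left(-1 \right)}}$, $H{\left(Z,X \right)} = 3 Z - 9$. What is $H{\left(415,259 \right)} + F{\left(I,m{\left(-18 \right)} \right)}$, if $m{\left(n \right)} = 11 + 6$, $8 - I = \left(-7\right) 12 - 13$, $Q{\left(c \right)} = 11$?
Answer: $\frac{74424}{65} \approx 1145.0$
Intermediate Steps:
$I = 105$ ($I = 8 - \left(\left(-7\right) 12 - 13\right) = 8 - \left(-84 - 13\right) = 8 - -97 = 8 + 97 = 105$)
$m{\left(n \right)} = 17$
$H{\left(Z,X \right)} = -9 + 3 Z$
$F{\left(x,l \right)} = - \frac{5916}{65}$ ($F{\left(x,l \right)} = -91 + \frac{1}{-76 + 11} = -91 + \frac{1}{-65} = -91 - \frac{1}{65} = - \frac{5916}{65}$)
$H{\left(415,259 \right)} + F{\left(I,m{\left(-18 \right)} \right)} = \left(-9 + 3 \cdot 415\right) - \frac{5916}{65} = \left(-9 + 1245\right) - \frac{5916}{65} = 1236 - \frac{5916}{65} = \frac{74424}{65}$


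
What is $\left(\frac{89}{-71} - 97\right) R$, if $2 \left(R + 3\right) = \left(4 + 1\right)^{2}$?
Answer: $- \frac{66272}{71} \approx -933.41$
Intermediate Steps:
$R = \frac{19}{2}$ ($R = -3 + \frac{\left(4 + 1\right)^{2}}{2} = -3 + \frac{5^{2}}{2} = -3 + \frac{1}{2} \cdot 25 = -3 + \frac{25}{2} = \frac{19}{2} \approx 9.5$)
$\left(\frac{89}{-71} - 97\right) R = \left(\frac{89}{-71} - 97\right) \frac{19}{2} = \left(89 \left(- \frac{1}{71}\right) - 97\right) \frac{19}{2} = \left(- \frac{89}{71} - 97\right) \frac{19}{2} = \left(- \frac{6976}{71}\right) \frac{19}{2} = - \frac{66272}{71}$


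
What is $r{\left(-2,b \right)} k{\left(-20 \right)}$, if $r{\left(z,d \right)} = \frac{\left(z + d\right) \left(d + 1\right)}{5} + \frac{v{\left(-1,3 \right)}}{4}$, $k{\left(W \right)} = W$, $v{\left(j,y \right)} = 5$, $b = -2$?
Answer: $-41$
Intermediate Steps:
$r{\left(z,d \right)} = \frac{5}{4} + \frac{\left(1 + d\right) \left(d + z\right)}{5}$ ($r{\left(z,d \right)} = \frac{\left(z + d\right) \left(d + 1\right)}{5} + \frac{5}{4} = \left(d + z\right) \left(1 + d\right) \frac{1}{5} + 5 \cdot \frac{1}{4} = \left(1 + d\right) \left(d + z\right) \frac{1}{5} + \frac{5}{4} = \frac{\left(1 + d\right) \left(d + z\right)}{5} + \frac{5}{4} = \frac{5}{4} + \frac{\left(1 + d\right) \left(d + z\right)}{5}$)
$r{\left(-2,b \right)} k{\left(-20 \right)} = \left(\frac{5}{4} + \frac{1}{5} \left(-2\right) + \frac{1}{5} \left(-2\right) + \frac{\left(-2\right)^{2}}{5} + \frac{1}{5} \left(-2\right) \left(-2\right)\right) \left(-20\right) = \left(\frac{5}{4} - \frac{2}{5} - \frac{2}{5} + \frac{1}{5} \cdot 4 + \frac{4}{5}\right) \left(-20\right) = \left(\frac{5}{4} - \frac{2}{5} - \frac{2}{5} + \frac{4}{5} + \frac{4}{5}\right) \left(-20\right) = \frac{41}{20} \left(-20\right) = -41$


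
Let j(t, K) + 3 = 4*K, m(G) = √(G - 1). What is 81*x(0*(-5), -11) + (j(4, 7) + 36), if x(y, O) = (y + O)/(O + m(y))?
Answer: 17243/122 + 891*I/122 ≈ 141.34 + 7.3033*I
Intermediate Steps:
m(G) = √(-1 + G)
x(y, O) = (O + y)/(O + √(-1 + y)) (x(y, O) = (y + O)/(O + √(-1 + y)) = (O + y)/(O + √(-1 + y)))
j(t, K) = -3 + 4*K
81*x(0*(-5), -11) + (j(4, 7) + 36) = 81*((-11 + 0*(-5))/(-11 + √(-1 + 0*(-5)))) + ((-3 + 4*7) + 36) = 81*((-11 + 0)/(-11 + √(-1 + 0))) + ((-3 + 28) + 36) = 81*(-11/(-11 + √(-1))) + (25 + 36) = 81*(-11/(-11 + I)) + 61 = 81*(((-11 - I)/122)*(-11)) + 61 = 81*(-11*(-11 - I)/122) + 61 = -891*(-11 - I)/122 + 61 = 61 - 891*(-11 - I)/122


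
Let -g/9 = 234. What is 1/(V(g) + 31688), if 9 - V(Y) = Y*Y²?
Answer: 1/9340638713 ≈ 1.0706e-10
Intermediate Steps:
g = -2106 (g = -9*234 = -2106)
V(Y) = 9 - Y³ (V(Y) = 9 - Y*Y² = 9 - Y³)
1/(V(g) + 31688) = 1/((9 - 1*(-2106)³) + 31688) = 1/((9 - 1*(-9340607016)) + 31688) = 1/((9 + 9340607016) + 31688) = 1/(9340607025 + 31688) = 1/9340638713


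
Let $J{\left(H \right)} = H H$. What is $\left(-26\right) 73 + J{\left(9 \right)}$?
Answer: $-1817$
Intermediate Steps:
$J{\left(H \right)} = H^{2}$
$\left(-26\right) 73 + J{\left(9 \right)} = \left(-26\right) 73 + 9^{2} = -1898 + 81 = -1817$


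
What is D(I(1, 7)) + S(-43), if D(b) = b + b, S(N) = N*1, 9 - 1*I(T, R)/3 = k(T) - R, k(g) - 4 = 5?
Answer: -1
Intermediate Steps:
k(g) = 9 (k(g) = 4 + 5 = 9)
I(T, R) = 3*R (I(T, R) = 27 - 3*(9 - R) = 27 + (-27 + 3*R) = 3*R)
S(N) = N
D(b) = 2*b
D(I(1, 7)) + S(-43) = 2*(3*7) - 43 = 2*21 - 43 = 42 - 43 = -1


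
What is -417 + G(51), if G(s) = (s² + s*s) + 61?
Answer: 4846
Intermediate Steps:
G(s) = 61 + 2*s² (G(s) = (s² + s²) + 61 = 2*s² + 61 = 61 + 2*s²)
-417 + G(51) = -417 + (61 + 2*51²) = -417 + (61 + 2*2601) = -417 + (61 + 5202) = -417 + 5263 = 4846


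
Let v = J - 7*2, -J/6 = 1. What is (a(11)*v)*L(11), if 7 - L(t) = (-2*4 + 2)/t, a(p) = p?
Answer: -1660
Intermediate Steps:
J = -6 (J = -6*1 = -6)
v = -20 (v = -6 - 7*2 = -6 - 14 = -20)
L(t) = 7 + 6/t (L(t) = 7 - (-2*4 + 2)/t = 7 - (-8 + 2)/t = 7 - (-6)/t = 7 + 6/t)
(a(11)*v)*L(11) = (11*(-20))*(7 + 6/11) = -220*(7 + 6*(1/11)) = -220*(7 + 6/11) = -220*83/11 = -1660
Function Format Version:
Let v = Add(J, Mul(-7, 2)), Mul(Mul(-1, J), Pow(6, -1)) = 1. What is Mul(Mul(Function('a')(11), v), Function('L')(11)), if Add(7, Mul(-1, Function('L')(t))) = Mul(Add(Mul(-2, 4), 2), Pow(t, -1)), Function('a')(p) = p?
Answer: -1660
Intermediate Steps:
J = -6 (J = Mul(-6, 1) = -6)
v = -20 (v = Add(-6, Mul(-7, 2)) = Add(-6, -14) = -20)
Function('L')(t) = Add(7, Mul(6, Pow(t, -1))) (Function('L')(t) = Add(7, Mul(-1, Mul(Add(Mul(-2, 4), 2), Pow(t, -1)))) = Add(7, Mul(-1, Mul(Add(-8, 2), Pow(t, -1)))) = Add(7, Mul(-1, Mul(-6, Pow(t, -1)))) = Add(7, Mul(6, Pow(t, -1))))
Mul(Mul(Function('a')(11), v), Function('L')(11)) = Mul(Mul(11, -20), Add(7, Mul(6, Pow(11, -1)))) = Mul(-220, Add(7, Mul(6, Rational(1, 11)))) = Mul(-220, Add(7, Rational(6, 11))) = Mul(-220, Rational(83, 11)) = -1660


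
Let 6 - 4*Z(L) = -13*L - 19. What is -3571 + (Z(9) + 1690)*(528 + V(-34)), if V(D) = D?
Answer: 848826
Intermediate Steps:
Z(L) = 25/4 + 13*L/4 (Z(L) = 3/2 - (-13*L - 19)/4 = 3/2 - (-19 - 13*L)/4 = 3/2 + (19/4 + 13*L/4) = 25/4 + 13*L/4)
-3571 + (Z(9) + 1690)*(528 + V(-34)) = -3571 + ((25/4 + (13/4)*9) + 1690)*(528 - 34) = -3571 + ((25/4 + 117/4) + 1690)*494 = -3571 + (71/2 + 1690)*494 = -3571 + (3451/2)*494 = -3571 + 852397 = 848826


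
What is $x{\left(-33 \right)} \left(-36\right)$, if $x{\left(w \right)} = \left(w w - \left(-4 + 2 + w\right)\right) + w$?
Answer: $-39276$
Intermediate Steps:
$x{\left(w \right)} = 2 + w^{2}$ ($x{\left(w \right)} = \left(w^{2} - \left(-2 + w\right)\right) + w = \left(2 + w^{2} - w\right) + w = 2 + w^{2}$)
$x{\left(-33 \right)} \left(-36\right) = \left(2 + \left(-33\right)^{2}\right) \left(-36\right) = \left(2 + 1089\right) \left(-36\right) = 1091 \left(-36\right) = -39276$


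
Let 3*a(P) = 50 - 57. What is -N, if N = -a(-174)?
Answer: -7/3 ≈ -2.3333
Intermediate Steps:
a(P) = -7/3 (a(P) = (50 - 57)/3 = (1/3)*(-7) = -7/3)
N = 7/3 (N = -1*(-7/3) = 7/3 ≈ 2.3333)
-N = -1*7/3 = -7/3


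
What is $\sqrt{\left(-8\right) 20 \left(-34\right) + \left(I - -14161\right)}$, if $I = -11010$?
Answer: $11 \sqrt{71} \approx 92.688$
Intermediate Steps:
$\sqrt{\left(-8\right) 20 \left(-34\right) + \left(I - -14161\right)} = \sqrt{\left(-8\right) 20 \left(-34\right) - -3151} = \sqrt{\left(-160\right) \left(-34\right) + \left(-11010 + 14161\right)} = \sqrt{5440 + 3151} = \sqrt{8591} = 11 \sqrt{71}$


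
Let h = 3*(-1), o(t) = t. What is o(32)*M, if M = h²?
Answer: 288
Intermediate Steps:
h = -3
M = 9 (M = (-3)² = 9)
o(32)*M = 32*9 = 288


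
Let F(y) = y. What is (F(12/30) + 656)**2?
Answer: 10771524/25 ≈ 4.3086e+5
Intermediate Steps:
(F(12/30) + 656)**2 = (12/30 + 656)**2 = (12*(1/30) + 656)**2 = (2/5 + 656)**2 = (3282/5)**2 = 10771524/25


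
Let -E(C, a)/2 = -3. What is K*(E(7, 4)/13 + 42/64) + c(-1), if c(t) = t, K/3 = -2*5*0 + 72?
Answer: 12503/52 ≈ 240.44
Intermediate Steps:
E(C, a) = 6 (E(C, a) = -2*(-3) = 6)
K = 216 (K = 3*(-2*5*0 + 72) = 3*(-10*0 + 72) = 3*(0 + 72) = 3*72 = 216)
K*(E(7, 4)/13 + 42/64) + c(-1) = 216*(6/13 + 42/64) - 1 = 216*(6*(1/13) + 42*(1/64)) - 1 = 216*(6/13 + 21/32) - 1 = 216*(465/416) - 1 = 12555/52 - 1 = 12503/52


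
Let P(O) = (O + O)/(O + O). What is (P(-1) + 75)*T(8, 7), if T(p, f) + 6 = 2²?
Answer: -152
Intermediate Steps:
T(p, f) = -2 (T(p, f) = -6 + 2² = -6 + 4 = -2)
P(O) = 1 (P(O) = (2*O)/((2*O)) = (2*O)*(1/(2*O)) = 1)
(P(-1) + 75)*T(8, 7) = (1 + 75)*(-2) = 76*(-2) = -152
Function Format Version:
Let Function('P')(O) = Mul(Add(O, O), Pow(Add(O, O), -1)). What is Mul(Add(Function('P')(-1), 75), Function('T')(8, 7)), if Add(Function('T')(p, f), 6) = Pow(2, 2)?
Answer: -152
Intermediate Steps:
Function('T')(p, f) = -2 (Function('T')(p, f) = Add(-6, Pow(2, 2)) = Add(-6, 4) = -2)
Function('P')(O) = 1 (Function('P')(O) = Mul(Mul(2, O), Pow(Mul(2, O), -1)) = Mul(Mul(2, O), Mul(Rational(1, 2), Pow(O, -1))) = 1)
Mul(Add(Function('P')(-1), 75), Function('T')(8, 7)) = Mul(Add(1, 75), -2) = Mul(76, -2) = -152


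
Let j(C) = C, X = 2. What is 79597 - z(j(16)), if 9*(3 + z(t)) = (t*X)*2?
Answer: 716336/9 ≈ 79593.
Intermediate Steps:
z(t) = -3 + 4*t/9 (z(t) = -3 + ((t*2)*2)/9 = -3 + ((2*t)*2)/9 = -3 + (4*t)/9 = -3 + 4*t/9)
79597 - z(j(16)) = 79597 - (-3 + (4/9)*16) = 79597 - (-3 + 64/9) = 79597 - 1*37/9 = 79597 - 37/9 = 716336/9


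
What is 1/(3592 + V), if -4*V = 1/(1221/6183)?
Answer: 1628/5845715 ≈ 0.00027849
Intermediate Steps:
V = -2061/1628 (V = -1/(4*(1221/6183)) = -1/(4*(1221*(1/6183))) = -1/(4*407/2061) = -¼*2061/407 = -2061/1628 ≈ -1.2660)
1/(3592 + V) = 1/(3592 - 2061/1628) = 1/(5845715/1628) = 1628/5845715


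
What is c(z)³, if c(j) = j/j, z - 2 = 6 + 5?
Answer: 1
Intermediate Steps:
z = 13 (z = 2 + (6 + 5) = 2 + 11 = 13)
c(j) = 1
c(z)³ = 1³ = 1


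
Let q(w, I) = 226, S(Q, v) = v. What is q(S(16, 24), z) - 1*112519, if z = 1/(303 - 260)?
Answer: -112293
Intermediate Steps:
z = 1/43 ≈ 0.023256
q(S(16, 24), z) - 1*112519 = 226 - 1*112519 = 226 - 112519 = -112293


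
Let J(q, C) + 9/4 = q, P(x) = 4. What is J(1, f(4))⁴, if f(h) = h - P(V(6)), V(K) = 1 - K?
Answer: 625/256 ≈ 2.4414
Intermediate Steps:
f(h) = -4 + h (f(h) = h - 1*4 = h - 4 = -4 + h)
J(q, C) = -9/4 + q
J(1, f(4))⁴ = (-9/4 + 1)⁴ = (-5/4)⁴ = 625/256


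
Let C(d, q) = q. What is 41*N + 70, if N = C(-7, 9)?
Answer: 439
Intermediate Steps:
N = 9
41*N + 70 = 41*9 + 70 = 369 + 70 = 439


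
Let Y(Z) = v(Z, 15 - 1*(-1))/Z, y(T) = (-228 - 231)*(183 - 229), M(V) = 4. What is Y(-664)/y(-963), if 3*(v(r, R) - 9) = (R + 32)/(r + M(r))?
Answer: -1481/2313249840 ≈ -6.4023e-7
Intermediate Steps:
y(T) = 21114 (y(T) = -459*(-46) = 21114)
v(r, R) = 9 + (32 + R)/(3*(4 + r)) (v(r, R) = 9 + ((R + 32)/(r + 4))/3 = 9 + ((32 + R)/(4 + r))/3 = 9 + (32 + R)/(3*(4 + r)))
Y(Z) = (156 + 27*Z)/(3*Z*(4 + Z)) (Y(Z) = ((140 + (15 - 1*(-1)) + 27*Z)/(3*(4 + Z)))/Z = ((140 + (15 + 1) + 27*Z)/(3*(4 + Z)))/Z = ((140 + 16 + 27*Z)/(3*(4 + Z)))/Z = ((156 + 27*Z)/(3*(4 + Z)))/Z = (156 + 27*Z)/(3*Z*(4 + Z)))
Y(-664)/y(-963) = ((52 + 9*(-664))/((-664)*(4 - 664)))/21114 = -1/664*(52 - 5976)/(-660)*(1/21114) = -1/664*(-1/660)*(-5924)*(1/21114) = -1481/109560*1/21114 = -1481/2313249840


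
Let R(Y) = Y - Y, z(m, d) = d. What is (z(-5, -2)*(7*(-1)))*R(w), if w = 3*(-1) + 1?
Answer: 0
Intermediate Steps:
w = -2 (w = -3 + 1 = -2)
R(Y) = 0
(z(-5, -2)*(7*(-1)))*R(w) = -14*(-1)*0 = -2*(-7)*0 = 14*0 = 0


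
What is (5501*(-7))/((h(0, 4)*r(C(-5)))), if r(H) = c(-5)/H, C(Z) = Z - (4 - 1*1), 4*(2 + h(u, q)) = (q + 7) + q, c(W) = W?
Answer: -176032/5 ≈ -35206.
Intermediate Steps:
h(u, q) = -1/4 + q/2 (h(u, q) = -2 + ((q + 7) + q)/4 = -2 + ((7 + q) + q)/4 = -2 + (7 + 2*q)/4 = -2 + (7/4 + q/2) = -1/4 + q/2)
C(Z) = -3 + Z (C(Z) = Z - (4 - 1) = Z - 1*3 = Z - 3 = -3 + Z)
r(H) = -5/H
(5501*(-7))/((h(0, 4)*r(C(-5)))) = (5501*(-7))/(((-1/4 + (1/2)*4)*(-5/(-3 - 5)))) = -38507*8/(5*(-1/4 + 2)) = -38507/(7*(-5*(-1/8))/4) = -38507/((7/4)*(5/8)) = -38507/35/32 = -38507*32/35 = -176032/5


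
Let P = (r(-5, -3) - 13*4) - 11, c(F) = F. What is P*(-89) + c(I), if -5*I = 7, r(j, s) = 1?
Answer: 27583/5 ≈ 5516.6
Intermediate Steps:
I = -7/5 (I = -⅕*7 = -7/5 ≈ -1.4000)
P = -62 (P = (1 - 13*4) - 11 = (1 - 52) - 11 = -51 - 11 = -62)
P*(-89) + c(I) = -62*(-89) - 7/5 = 5518 - 7/5 = 27583/5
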